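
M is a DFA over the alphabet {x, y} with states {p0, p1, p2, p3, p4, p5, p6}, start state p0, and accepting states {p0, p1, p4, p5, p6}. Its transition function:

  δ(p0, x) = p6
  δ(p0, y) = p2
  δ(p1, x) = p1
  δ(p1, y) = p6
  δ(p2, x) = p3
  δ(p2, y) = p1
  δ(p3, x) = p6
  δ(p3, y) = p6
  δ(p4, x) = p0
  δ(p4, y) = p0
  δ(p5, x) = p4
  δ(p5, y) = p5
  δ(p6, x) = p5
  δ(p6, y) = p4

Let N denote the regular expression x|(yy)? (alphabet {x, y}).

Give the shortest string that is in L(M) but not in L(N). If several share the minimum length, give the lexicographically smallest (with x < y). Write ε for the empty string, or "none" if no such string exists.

The string xx is accepted by M but not by N.
No shorter string lies in the difference, and xx is the lexicographically first length-2 string in L(M) \ L(N).

xx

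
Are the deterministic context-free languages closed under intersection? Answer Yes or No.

No

DCFLs are closed under complement (normalise the DPDA to read all of its input, then flip the verdict). If they were also closed under intersection, De Morgan would make them closed under union; but {aⁿbⁿ : n≥0} and {aⁿb²ⁿ : n≥0} are DCFLs (push the a's; pop one per b, respectively one per two b's) whose union no deterministic PDA accepts: a DPDA for it would have a single run on aⁿb²ⁿ, accepting after the prefix aⁿbⁿ and accepting again after n more b's; an ordinary PDA that simulates it on a's and b's and, at any moment when it is accepting, may switch to reading only a fresh letter c while feeding each c to the simulation as a b, would accept aⁱbʲcᵏ (k≥1) exactly when both aⁱbʲ and aⁱbʲ⁺ᵏ are in the language, i.e. its language intersected with the regular set a*b*c⁺ would be exactly {aⁿbⁿcⁿ : n≥1} — impossible, since context-free languages are closed under intersection with regular sets and {aⁿbⁿcⁿ} is not context-free.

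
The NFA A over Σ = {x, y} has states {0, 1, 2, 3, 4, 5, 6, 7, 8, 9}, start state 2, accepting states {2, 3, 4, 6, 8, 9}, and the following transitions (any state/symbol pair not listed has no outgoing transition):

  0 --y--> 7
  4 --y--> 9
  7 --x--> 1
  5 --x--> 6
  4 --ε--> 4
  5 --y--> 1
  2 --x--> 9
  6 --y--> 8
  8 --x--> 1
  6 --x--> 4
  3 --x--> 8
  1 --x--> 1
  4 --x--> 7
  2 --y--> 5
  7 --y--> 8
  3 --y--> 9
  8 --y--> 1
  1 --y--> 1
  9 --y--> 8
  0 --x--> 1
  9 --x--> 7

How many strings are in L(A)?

11

The useful subgraph on states {2, 4, 5, 6, 7, 8, 9} is acyclic, so L(A) is finite; the longest accepting path visits 7 useful states, giving maximum string length 6.
Counting accepting paths from 2 by length: 1 of length 0, 1 of length 1, 2 of length 2, 3 of length 3, 1 of length 4, 2 of length 5, 1 of length 6. Total 11.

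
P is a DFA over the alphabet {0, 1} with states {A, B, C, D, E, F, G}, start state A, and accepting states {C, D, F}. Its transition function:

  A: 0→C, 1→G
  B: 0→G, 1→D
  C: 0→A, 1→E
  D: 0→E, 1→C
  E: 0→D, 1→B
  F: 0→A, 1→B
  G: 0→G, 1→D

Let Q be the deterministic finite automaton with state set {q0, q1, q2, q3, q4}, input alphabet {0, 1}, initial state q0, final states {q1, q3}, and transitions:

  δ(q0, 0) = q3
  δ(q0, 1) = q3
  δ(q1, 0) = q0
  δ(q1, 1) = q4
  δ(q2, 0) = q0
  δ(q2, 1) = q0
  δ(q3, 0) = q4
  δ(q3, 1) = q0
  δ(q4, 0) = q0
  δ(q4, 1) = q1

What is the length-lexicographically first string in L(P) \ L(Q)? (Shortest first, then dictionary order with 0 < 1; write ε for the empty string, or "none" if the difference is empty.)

The string 11 is accepted by P but not by Q.
No shorter string lies in the difference, and 11 is the lexicographically first length-2 string in L(P) \ L(Q).

11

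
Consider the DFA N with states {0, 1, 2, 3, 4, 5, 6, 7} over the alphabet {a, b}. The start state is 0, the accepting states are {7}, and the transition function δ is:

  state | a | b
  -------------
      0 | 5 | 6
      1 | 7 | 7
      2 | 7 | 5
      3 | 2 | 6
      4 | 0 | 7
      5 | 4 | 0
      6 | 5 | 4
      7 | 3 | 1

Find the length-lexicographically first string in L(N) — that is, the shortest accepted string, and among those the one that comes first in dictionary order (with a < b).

A breadth-first search from 0 reaches an accepting state first via the path 0 → 5 → 4 → 7 on input aab.
No string of length < 3 is accepted (BFS exhausts all shorter strings without reaching an accepting state), and aab is the lexicographically least accepting string of length 3.

aab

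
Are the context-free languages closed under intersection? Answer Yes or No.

{aⁿbⁿcᵐ : m,n≥0} and {aᵐbⁿcⁿ : m,n≥0} are both context-free, but their intersection {aⁿbⁿcⁿ : n≥0} is not (pumping lemma).

No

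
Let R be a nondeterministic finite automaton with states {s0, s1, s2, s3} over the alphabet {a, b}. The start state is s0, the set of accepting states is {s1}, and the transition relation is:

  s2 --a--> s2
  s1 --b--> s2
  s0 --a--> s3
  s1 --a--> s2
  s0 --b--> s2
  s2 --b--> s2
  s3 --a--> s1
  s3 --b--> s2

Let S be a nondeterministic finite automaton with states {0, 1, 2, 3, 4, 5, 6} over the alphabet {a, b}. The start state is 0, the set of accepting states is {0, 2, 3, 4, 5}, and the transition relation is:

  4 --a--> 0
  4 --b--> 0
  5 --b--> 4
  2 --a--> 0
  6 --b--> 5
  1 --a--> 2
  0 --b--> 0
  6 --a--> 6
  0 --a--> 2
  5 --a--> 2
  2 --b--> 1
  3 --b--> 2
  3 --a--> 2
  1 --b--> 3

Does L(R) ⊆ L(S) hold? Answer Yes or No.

Yes

Exploring the product automaton R × S from the start pair (s0, 0), following both machines on each input symbol, reaches 7 state pairs: (s0, 0), (s3, 2), (s2, 0), (s1, 0), (s2, 1), (s2, 2), (s2, 3).
R accepts in {s1} and S accepts in {0, 2, 3, 4, 5}. The reachable pairs whose R-component is accepting are (s1, 0); in each of them the S-component is accepting too, so the product for L(R) \ L(S) (R-component accepting, S-component rejecting) has no reachable accepting pair and the difference is empty.
Hence every string in L(R) is also in L(S).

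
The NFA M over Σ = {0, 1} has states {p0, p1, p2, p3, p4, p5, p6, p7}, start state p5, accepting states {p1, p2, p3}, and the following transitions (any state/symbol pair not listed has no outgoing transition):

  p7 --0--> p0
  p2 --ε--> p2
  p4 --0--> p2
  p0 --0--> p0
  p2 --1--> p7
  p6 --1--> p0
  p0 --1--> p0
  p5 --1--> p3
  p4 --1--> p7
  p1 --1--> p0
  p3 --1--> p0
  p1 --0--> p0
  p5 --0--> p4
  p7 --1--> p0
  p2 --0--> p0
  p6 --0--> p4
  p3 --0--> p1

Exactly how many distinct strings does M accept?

3

The useful subgraph on states {p1, p2, p3, p4, p5} is acyclic, so L(M) is finite; the longest accepting path visits 3 useful states, giving maximum string length 2.
Counting accepting paths from p5 by length: 1 of length 1, 2 of length 2. Total 3.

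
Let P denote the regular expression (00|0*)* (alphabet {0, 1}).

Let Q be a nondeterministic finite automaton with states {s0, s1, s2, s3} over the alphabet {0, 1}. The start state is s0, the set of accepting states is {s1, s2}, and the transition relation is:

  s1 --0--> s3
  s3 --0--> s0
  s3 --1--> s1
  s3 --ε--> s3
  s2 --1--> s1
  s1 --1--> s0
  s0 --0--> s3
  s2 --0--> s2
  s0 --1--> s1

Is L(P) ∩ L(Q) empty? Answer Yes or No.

Converting the expression P to a DFA (subset construction, then merging equivalent states) gives the minimal DFA with states {p0, p1}, start state p0, accepting states {p0} and transitions p0: 0→p0, 1→p1; p1: 0→p1, 1→p1.
Exploring the product automaton P × Q from the start pair (p0, s0), following both machines on each input symbol, reaches 5 state pairs: (p0, s0), (p0, s3), (p1, s1), (p1, s3), (p1, s0).
P accepts in {p0} and Q accepts in {s1, s2}; no reachable pair has both components accepting, so no string drives both machines to acceptance simultaneously and L(P) ∩ L(Q) = ∅.
So no string is accepted by both, and the intersection is empty.

Yes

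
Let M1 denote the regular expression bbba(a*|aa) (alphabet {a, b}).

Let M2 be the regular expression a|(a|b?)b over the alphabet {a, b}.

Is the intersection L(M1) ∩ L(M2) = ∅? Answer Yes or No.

Yes

Converting the expression M1 to a DFA (subset construction, then merging equivalent states) gives the minimal DFA with states {r0, r1, r2, r3, r4, r5}, start state r0, accepting states {r5} and transitions r0: a→r1, b→r2; r1: a→r1, b→r1; r2: a→r1, b→r3; r3: a→r1, b→r4; r4: a→r5, b→r1; r5: a→r5, b→r1.
Converting the expression M2 to a DFA (subset construction, then merging equivalent states) gives the minimal DFA with states {t0, t1, t2, t3}, start state t0, accepting states {t1, t3} and transitions t0: a→t1, b→t1; t1: a→t2, b→t3; t2: a→t2, b→t2; t3: a→t2, b→t2.
Exploring the product automaton M1 × M2 from the start pair (r0, t0), following both machines on each input symbol, reaches 8 state pairs: (r0, t0), (r1, t1), (r2, t1), (r1, t2), (r1, t3), (r3, t3), (r4, t2), (r5, t2).
M1 accepts in {r5} and M2 accepts in {t1, t3}; no reachable pair has both components accepting, so no string drives both machines to acceptance simultaneously and L(M1) ∩ L(M2) = ∅.
So no string is accepted by both, and the intersection is empty.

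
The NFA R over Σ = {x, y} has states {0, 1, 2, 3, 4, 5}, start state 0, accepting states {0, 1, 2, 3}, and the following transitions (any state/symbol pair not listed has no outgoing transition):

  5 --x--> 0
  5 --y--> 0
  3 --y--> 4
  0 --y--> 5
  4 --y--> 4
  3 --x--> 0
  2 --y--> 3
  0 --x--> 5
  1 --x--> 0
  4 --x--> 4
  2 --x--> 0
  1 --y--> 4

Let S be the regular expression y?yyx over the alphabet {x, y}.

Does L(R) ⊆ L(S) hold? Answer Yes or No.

No

The empty string ε is in L(R) but not in L(S).
So L(R) ⊄ L(S).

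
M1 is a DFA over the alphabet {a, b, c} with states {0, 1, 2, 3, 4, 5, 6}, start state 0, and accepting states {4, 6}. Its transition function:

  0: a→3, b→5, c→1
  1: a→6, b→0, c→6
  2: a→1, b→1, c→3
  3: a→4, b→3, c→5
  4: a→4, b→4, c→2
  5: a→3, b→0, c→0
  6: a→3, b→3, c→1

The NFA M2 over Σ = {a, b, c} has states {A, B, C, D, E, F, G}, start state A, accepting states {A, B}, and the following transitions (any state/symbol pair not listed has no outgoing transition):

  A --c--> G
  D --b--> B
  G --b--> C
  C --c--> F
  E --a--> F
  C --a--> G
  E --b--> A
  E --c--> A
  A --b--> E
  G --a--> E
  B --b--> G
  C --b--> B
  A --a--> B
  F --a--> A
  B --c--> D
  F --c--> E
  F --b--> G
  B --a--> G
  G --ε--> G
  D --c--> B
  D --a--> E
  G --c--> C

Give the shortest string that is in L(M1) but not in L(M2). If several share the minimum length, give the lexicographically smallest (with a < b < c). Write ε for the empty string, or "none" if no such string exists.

aa

The string aa is accepted by M1 but not by M2.
No shorter string lies in the difference, and aa is the lexicographically first length-2 string in L(M1) \ L(M2).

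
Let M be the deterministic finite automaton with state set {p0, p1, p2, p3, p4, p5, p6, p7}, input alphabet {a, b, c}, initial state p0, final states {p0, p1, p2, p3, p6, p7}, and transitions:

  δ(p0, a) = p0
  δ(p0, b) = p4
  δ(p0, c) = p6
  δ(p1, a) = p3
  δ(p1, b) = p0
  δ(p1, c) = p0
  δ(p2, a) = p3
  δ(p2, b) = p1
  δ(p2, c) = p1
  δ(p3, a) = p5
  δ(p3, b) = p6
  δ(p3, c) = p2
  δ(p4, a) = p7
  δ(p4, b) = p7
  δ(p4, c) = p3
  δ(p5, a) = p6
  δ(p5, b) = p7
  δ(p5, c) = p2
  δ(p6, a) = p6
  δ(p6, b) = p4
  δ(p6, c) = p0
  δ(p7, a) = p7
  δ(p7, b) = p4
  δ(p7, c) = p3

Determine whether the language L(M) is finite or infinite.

State p0 is reachable from the start and can reach an accepting state, and it lies on the cycle p0 → p0.
Traversing that cycle any number of times yields accepted strings of unbounded length, so the language is infinite.

infinite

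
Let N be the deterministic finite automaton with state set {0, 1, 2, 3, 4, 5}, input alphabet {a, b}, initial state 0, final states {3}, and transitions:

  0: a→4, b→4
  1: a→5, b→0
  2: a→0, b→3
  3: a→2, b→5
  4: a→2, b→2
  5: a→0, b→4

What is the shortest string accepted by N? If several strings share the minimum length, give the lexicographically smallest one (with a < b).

A breadth-first search from 0 reaches an accepting state first via the path 0 → 4 → 2 → 3 on input aab.
No string of length < 3 is accepted (BFS exhausts all shorter strings without reaching an accepting state), and aab is the lexicographically least accepting string of length 3.

aab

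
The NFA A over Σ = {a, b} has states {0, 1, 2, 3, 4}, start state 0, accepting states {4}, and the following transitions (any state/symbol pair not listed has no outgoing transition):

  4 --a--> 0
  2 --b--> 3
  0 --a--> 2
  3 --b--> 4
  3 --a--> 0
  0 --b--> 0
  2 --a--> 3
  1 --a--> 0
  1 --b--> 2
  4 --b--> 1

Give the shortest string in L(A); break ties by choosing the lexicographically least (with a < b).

aab

A breadth-first search from 0 reaches an accepting state first via the path 0 → 2 → 3 → 4 on input aab.
No string of length < 3 is accepted (BFS exhausts all shorter strings without reaching an accepting state), and aab is the lexicographically least accepting string of length 3.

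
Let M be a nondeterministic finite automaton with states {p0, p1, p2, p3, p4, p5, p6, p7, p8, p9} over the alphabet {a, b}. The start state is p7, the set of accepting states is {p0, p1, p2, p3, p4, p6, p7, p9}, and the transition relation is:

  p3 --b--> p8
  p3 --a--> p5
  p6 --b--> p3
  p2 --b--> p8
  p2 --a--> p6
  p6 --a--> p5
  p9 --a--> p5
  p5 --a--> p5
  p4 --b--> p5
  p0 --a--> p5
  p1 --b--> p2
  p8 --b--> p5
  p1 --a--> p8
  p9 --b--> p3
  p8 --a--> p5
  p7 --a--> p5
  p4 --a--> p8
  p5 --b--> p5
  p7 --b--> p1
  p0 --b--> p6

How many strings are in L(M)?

The useful subgraph on states {p1, p2, p3, p6, p7} is acyclic, so L(M) is finite; the longest accepting path visits 5 useful states, giving maximum string length 4.
Counting accepting paths from p7 by length: 1 of length 0, 1 of length 1, 1 of length 2, 1 of length 3, 1 of length 4. Total 5.

5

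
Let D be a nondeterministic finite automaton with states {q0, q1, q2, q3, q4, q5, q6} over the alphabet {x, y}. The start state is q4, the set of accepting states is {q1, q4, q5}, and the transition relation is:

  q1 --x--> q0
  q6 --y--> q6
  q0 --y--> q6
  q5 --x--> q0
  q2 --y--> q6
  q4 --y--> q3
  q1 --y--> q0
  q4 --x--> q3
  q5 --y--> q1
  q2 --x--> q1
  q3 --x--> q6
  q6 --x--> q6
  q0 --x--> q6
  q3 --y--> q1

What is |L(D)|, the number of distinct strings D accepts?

3

The useful subgraph on states {q1, q3, q4} is acyclic, so L(D) is finite; the longest accepting path visits 3 useful states, giving maximum string length 2.
Counting accepting paths from q4 by length: 1 of length 0, 2 of length 2. Total 3.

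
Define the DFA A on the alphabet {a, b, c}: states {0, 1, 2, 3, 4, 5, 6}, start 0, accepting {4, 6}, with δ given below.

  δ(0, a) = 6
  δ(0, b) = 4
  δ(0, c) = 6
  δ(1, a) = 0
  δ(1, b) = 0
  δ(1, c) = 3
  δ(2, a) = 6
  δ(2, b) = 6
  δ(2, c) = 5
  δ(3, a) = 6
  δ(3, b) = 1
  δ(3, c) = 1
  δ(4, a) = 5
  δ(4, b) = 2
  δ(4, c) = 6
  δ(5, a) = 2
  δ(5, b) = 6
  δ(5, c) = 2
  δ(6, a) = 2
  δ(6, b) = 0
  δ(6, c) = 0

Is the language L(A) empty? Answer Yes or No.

The string a is accepted: the run 0 → 6 ends in the accepting state 6.
Since at least one string is accepted, L(A) is not empty.

No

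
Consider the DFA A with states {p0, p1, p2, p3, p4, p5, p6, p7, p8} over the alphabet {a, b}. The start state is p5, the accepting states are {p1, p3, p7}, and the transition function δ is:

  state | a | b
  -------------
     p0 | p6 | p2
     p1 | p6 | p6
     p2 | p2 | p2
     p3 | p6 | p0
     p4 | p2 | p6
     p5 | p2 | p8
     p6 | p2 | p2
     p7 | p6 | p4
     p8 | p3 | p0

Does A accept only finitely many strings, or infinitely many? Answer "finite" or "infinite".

The useful states (reachable from p5 and able to reach an accepting state) are {p3, p5, p8}.
Restricted to these states the transition graph has no cycle, so every accepting path has bounded length and L is finite.

finite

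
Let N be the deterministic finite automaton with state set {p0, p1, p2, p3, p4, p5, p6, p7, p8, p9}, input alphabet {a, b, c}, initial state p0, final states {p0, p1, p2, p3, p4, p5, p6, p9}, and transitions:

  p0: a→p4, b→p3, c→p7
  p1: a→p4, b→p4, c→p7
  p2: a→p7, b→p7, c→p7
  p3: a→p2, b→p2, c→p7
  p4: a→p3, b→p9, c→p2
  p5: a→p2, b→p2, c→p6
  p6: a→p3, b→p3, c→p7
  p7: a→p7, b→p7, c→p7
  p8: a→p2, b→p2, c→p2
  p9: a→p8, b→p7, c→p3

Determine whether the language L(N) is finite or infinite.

finite

The useful states (reachable from p0 and able to reach an accepting state) are {p0, p2, p3, p4, p8, p9}.
Restricted to these states the transition graph has no cycle, so every accepting path has bounded length and L is finite.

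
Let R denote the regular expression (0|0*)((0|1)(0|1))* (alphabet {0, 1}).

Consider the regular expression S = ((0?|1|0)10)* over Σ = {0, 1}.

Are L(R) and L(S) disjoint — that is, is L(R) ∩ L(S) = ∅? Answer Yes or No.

The empty string ε is accepted by both R and S.
Hence L(R) ∩ L(S) ≠ ∅.

No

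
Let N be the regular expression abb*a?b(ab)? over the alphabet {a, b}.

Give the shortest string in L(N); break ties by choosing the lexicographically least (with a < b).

By inspection of the expression, no string of length less than 3 matches, and abb is the lexicographically first match of length 3.

abb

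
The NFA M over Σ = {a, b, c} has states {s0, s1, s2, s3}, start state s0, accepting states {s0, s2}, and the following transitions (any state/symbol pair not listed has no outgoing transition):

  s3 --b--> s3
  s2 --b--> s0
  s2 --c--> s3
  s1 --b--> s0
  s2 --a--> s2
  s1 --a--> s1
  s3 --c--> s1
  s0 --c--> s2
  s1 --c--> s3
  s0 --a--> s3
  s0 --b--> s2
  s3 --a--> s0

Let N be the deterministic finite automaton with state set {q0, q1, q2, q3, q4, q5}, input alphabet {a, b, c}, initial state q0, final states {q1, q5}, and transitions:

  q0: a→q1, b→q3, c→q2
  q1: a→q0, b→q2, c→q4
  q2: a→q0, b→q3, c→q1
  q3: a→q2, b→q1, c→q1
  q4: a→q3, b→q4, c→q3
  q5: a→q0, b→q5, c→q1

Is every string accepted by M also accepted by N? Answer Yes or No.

No

The empty string ε is in L(M) but not in L(N).
So L(M) ⊄ L(N).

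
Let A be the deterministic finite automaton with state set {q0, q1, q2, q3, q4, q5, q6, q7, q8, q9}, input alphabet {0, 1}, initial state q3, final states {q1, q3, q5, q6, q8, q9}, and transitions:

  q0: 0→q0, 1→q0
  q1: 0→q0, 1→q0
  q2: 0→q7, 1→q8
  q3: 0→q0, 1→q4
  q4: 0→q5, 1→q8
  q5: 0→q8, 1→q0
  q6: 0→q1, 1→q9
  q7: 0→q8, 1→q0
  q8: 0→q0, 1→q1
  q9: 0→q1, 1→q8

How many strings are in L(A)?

6

The useful subgraph on states {q1, q3, q4, q5, q8} is acyclic, so L(A) is finite; the longest accepting path visits 5 useful states, giving maximum string length 4.
Counting accepting paths from q3 by length: 1 of length 0, 2 of length 2, 2 of length 3, 1 of length 4. Total 6.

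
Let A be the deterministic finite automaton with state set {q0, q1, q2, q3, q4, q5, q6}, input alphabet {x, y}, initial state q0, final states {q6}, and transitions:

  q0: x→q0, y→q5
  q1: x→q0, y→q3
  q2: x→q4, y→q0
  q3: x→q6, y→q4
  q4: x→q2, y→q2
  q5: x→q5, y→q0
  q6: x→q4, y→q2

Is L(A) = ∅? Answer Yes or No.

The states reachable from the start state are {q0, q5}.
None of the accepting states {q6} is reachable, so no string is accepted and L(A) = ∅.

Yes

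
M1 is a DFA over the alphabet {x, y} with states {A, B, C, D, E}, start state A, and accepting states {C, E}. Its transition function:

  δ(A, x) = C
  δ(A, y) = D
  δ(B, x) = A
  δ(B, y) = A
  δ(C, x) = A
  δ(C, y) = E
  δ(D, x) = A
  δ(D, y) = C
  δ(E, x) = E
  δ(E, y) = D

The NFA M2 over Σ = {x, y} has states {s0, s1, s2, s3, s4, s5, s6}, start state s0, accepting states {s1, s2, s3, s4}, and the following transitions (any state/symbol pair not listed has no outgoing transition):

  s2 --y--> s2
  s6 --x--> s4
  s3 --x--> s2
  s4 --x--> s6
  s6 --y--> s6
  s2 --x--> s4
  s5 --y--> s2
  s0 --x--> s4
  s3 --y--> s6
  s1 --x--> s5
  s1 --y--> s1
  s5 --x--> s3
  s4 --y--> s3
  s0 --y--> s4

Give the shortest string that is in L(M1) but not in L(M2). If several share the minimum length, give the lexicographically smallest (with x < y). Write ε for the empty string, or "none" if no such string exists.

yyy

The string yyy is accepted by M1 but not by M2.
No shorter string lies in the difference, and yyy is the lexicographically first length-3 string in L(M1) \ L(M2).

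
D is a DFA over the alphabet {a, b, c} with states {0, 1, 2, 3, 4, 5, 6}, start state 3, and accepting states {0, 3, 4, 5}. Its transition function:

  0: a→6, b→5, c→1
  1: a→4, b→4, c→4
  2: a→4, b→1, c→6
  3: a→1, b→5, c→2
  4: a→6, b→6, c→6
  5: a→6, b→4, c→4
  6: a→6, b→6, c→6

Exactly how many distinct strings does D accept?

11

The useful subgraph on states {1, 2, 3, 4, 5} is acyclic, so L(D) is finite; the longest accepting path visits 4 useful states, giving maximum string length 3.
Counting accepting paths from 3 by length: 1 of length 0, 1 of length 1, 6 of length 2, 3 of length 3. Total 11.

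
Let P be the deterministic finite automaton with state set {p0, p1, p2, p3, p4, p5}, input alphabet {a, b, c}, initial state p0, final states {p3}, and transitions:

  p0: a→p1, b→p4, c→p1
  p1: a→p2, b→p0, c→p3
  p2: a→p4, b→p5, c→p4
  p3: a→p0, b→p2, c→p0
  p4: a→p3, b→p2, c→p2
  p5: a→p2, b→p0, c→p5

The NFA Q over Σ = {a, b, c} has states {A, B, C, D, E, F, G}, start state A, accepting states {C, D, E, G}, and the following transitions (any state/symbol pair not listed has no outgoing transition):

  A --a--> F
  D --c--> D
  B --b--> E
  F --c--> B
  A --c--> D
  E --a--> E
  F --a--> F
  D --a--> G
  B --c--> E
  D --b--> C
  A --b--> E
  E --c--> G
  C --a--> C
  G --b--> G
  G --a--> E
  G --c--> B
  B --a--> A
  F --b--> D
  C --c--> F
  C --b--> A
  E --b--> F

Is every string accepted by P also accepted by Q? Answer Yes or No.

No

The string ac is in L(P) but not in L(Q).
So L(P) ⊄ L(Q).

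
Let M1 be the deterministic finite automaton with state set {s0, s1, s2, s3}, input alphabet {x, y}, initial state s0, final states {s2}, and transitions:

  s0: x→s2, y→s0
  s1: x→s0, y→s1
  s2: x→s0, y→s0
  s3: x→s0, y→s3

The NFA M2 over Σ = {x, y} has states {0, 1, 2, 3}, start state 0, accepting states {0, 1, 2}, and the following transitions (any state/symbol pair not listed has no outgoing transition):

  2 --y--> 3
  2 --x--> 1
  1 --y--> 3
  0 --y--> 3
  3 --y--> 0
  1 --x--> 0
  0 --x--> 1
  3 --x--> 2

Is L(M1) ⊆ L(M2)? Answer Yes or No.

Exploring the product automaton M1 × M2 from the start pair (s0, 0), following both machines on each input symbol, reaches 6 state pairs: (s0, 0), (s2, 1), (s0, 3), (s2, 2), (s0, 1), (s2, 0).
M1 accepts in {s2} and M2 accepts in {0, 1, 2}. The reachable pairs whose M1-component is accepting are (s2, 1), (s2, 2), (s2, 0); in each of them the M2-component is accepting too, so the product for L(M1) \ L(M2) (M1-component accepting, M2-component rejecting) has no reachable accepting pair and the difference is empty.
Hence every string in L(M1) is also in L(M2).

Yes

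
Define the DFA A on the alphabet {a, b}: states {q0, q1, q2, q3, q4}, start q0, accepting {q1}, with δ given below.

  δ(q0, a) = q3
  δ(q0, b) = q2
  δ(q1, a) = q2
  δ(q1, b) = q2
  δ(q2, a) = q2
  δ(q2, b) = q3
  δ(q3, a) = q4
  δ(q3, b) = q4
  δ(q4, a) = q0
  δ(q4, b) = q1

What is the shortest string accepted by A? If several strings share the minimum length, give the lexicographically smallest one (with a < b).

A breadth-first search from q0 reaches an accepting state first via the path q0 → q3 → q4 → q1 on input aab.
No string of length < 3 is accepted (BFS exhausts all shorter strings without reaching an accepting state), and aab is the lexicographically least accepting string of length 3.

aab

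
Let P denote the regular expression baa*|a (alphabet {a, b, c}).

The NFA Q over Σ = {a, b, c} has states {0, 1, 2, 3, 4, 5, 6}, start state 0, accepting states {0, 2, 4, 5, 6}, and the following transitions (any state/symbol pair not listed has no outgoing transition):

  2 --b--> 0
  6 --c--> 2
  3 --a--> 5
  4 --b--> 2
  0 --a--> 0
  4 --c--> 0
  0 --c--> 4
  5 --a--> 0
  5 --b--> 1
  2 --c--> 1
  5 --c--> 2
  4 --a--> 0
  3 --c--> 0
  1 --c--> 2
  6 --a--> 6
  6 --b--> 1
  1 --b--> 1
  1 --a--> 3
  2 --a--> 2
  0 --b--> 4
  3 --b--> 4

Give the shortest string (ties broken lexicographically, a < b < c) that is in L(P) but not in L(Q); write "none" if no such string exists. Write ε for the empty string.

Converting the expression P to a DFA (subset construction, then merging equivalent states) gives the minimal DFA with states {p0, p1, p2, p3, p4}, start state p0, accepting states {p1, p4} and transitions p0: a→p1, b→p2, c→p3; p1: a→p3, b→p3, c→p3; p2: a→p4, b→p3, c→p3; p3: a→p3, b→p3, c→p3; p4: a→p4, b→p3, c→p3.
Exploring the product automaton P × Q from the start pair (p0, 0), following both machines on each input symbol, reaches 10 state pairs: (p0, 0), (p1, 0), (p2, 4), (p3, 4), (p3, 0), (p4, 0), (p3, 2), (p3, 1), (p3, 3), (p3, 5).
P accepts in {p1, p4} and Q accepts in {0, 2, 4, 5, 6}. The reachable pairs whose P-component is accepting are (p1, 0), (p4, 0); in each of them the Q-component is accepting too, so the product for L(P) \ L(Q) (P-component accepting, Q-component rejecting) has no reachable accepting pair and the difference is empty.
So every string accepted by P is also accepted by Q: L(P) \ L(Q) = ∅ and there is no such string.

none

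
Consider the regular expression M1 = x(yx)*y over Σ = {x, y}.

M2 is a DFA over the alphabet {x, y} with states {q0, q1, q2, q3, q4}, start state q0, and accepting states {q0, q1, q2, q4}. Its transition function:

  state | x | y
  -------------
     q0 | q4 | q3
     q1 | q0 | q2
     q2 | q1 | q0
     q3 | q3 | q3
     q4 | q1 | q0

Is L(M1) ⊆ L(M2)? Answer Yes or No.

Yes

Converting the expression M1 to a DFA (subset construction, then merging equivalent states) gives the minimal DFA with states {r0, r1, r2, r3}, start state r0, accepting states {r3} and transitions r0: x→r1, y→r2; r1: x→r2, y→r3; r2: x→r2, y→r2; r3: x→r1, y→r2.
Exploring the product automaton M1 × M2 from the start pair (r0, q0), following both machines on each input symbol, reaches 8 state pairs: (r0, q0), (r1, q4), (r2, q3), (r2, q1), (r3, q0), (r2, q0), (r2, q2), (r2, q4).
M1 accepts in {r3} and M2 accepts in {q0, q1, q2, q4}. The reachable pairs whose M1-component is accepting are (r3, q0); in each of them the M2-component is accepting too, so the product for L(M1) \ L(M2) (M1-component accepting, M2-component rejecting) has no reachable accepting pair and the difference is empty.
Hence every string in L(M1) is also in L(M2).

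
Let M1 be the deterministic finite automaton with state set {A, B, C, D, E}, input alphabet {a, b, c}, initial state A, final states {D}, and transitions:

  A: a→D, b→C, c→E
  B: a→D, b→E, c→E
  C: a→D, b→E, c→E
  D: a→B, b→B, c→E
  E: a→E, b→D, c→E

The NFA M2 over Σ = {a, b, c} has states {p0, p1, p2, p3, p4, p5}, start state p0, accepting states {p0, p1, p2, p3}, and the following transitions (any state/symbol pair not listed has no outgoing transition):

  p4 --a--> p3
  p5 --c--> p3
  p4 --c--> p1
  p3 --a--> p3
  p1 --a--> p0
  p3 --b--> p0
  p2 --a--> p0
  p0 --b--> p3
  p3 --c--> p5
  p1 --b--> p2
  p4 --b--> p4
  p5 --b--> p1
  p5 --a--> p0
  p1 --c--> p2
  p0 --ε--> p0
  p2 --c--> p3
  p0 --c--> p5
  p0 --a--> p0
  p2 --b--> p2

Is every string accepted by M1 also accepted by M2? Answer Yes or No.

Yes

Exploring the product automaton M1 × M2 from the start pair (A, p0), following both machines on each input symbol, reaches 13 state pairs: (A, p0), (D, p0), (C, p3), (E, p5), (B, p0), (B, p3), (D, p3), (E, p0), (D, p1), (E, p3), (B, p2), (E, p2), (D, p2).
M1 accepts in {D} and M2 accepts in {p0, p1, p2, p3}. The reachable pairs whose M1-component is accepting are (D, p0), (D, p3), (D, p1), (D, p2); in each of them the M2-component is accepting too, so the product for L(M1) \ L(M2) (M1-component accepting, M2-component rejecting) has no reachable accepting pair and the difference is empty.
Hence every string in L(M1) is also in L(M2).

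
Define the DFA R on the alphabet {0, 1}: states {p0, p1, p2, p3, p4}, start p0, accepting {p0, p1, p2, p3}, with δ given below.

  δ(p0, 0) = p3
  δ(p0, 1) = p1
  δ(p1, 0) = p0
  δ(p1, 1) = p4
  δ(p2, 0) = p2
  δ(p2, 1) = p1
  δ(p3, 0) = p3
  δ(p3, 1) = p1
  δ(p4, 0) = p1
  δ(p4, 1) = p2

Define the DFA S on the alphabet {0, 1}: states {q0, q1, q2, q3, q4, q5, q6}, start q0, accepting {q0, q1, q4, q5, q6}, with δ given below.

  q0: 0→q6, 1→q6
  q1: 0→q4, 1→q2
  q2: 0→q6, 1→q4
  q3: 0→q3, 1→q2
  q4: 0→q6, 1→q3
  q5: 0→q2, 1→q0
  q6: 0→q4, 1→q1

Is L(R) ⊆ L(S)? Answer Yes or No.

The string 001 is in L(R) but not in L(S).
So L(R) ⊄ L(S).

No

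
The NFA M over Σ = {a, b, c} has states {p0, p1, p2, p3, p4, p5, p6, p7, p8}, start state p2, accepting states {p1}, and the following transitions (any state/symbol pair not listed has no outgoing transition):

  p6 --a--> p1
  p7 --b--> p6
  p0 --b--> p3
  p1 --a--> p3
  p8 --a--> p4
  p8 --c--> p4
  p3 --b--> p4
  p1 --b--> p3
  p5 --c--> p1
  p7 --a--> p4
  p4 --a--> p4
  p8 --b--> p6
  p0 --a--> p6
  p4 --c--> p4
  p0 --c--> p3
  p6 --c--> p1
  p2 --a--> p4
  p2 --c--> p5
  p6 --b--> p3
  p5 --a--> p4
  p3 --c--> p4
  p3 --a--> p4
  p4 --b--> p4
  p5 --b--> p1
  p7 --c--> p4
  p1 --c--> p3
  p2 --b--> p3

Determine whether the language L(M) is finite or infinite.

finite

The useful states (reachable from p2 and able to reach an accepting state) are {p1, p2, p5}.
Restricted to these states the transition graph has no cycle, so every accepting path has bounded length and L is finite.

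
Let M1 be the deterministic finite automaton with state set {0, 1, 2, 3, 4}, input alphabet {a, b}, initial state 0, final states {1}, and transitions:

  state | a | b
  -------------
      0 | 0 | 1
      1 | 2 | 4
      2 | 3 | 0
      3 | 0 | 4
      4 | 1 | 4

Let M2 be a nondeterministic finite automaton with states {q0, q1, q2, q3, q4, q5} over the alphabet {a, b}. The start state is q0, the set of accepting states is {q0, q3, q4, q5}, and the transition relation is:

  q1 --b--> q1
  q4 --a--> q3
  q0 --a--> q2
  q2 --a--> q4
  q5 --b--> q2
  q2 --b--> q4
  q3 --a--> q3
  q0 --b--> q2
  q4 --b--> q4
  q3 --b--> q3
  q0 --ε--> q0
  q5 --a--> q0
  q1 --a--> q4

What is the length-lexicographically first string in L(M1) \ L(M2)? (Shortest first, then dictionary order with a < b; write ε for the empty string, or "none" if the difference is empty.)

The string b is accepted by M1 but not by M2.
No shorter string lies in the difference, and b is the lexicographically first length-1 string in L(M1) \ L(M2).

b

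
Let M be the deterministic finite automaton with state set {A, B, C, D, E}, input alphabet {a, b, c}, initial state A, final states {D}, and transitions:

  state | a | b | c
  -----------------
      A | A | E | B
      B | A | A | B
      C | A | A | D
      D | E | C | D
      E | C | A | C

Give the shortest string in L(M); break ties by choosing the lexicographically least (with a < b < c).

A breadth-first search from A reaches an accepting state first via the path A → E → C → D on input bac.
No string of length < 3 is accepted (BFS exhausts all shorter strings without reaching an accepting state), and bac is the lexicographically least accepting string of length 3.

bac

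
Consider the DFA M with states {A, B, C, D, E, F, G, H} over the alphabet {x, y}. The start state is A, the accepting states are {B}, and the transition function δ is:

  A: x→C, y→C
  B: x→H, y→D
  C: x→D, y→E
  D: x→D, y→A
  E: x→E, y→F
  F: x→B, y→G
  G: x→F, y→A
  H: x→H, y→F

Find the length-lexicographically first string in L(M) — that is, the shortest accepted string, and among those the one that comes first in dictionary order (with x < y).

A breadth-first search from A reaches an accepting state first via the path A → C → E → F → B on input xyyx.
No string of length < 4 is accepted (BFS exhausts all shorter strings without reaching an accepting state), and xyyx is the lexicographically least accepting string of length 4.

xyyx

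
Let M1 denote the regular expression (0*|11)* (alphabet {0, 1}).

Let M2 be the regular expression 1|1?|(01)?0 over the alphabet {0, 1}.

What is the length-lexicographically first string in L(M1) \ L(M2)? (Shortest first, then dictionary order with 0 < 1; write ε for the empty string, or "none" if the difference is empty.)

00

The string 00 is accepted by M1 but not by M2.
No shorter string lies in the difference, and 00 is the lexicographically first length-2 string in L(M1) \ L(M2).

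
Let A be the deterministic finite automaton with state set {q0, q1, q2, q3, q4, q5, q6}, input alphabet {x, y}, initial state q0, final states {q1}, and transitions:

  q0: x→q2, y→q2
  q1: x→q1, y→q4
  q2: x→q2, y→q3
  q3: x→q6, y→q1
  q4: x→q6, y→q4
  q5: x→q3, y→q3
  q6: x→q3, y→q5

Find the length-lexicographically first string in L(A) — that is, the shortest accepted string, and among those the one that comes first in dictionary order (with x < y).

xyy

A breadth-first search from q0 reaches an accepting state first via the path q0 → q2 → q3 → q1 on input xyy.
No string of length < 3 is accepted (BFS exhausts all shorter strings without reaching an accepting state), and xyy is the lexicographically least accepting string of length 3.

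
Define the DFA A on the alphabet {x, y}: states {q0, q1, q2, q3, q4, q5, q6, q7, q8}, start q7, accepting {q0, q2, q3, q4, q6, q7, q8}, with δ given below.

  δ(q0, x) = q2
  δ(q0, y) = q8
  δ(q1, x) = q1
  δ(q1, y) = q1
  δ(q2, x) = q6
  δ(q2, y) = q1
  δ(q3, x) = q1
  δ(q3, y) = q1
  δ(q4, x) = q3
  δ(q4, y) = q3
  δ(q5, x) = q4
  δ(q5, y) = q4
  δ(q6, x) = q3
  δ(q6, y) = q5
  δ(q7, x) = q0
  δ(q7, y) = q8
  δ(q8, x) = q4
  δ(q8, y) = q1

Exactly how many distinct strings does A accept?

19

The useful subgraph on states {q0, q2, q3, q4, q5, q6, q7, q8} is acyclic, so L(A) is finite; the longest accepting path visits 7 useful states, giving maximum string length 6.
Counting accepting paths from q7 by length: 1 of length 0, 2 of length 1, 3 of length 2, 4 of length 3, 3 of length 4, 2 of length 5, 4 of length 6. Total 19.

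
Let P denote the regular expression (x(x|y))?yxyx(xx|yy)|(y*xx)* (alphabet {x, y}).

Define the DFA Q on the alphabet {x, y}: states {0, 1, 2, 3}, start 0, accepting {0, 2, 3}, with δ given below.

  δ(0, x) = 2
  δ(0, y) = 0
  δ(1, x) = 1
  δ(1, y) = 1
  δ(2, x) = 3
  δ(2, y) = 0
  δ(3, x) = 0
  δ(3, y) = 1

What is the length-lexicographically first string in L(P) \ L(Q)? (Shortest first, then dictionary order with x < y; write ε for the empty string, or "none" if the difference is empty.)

xxyxx

The string xxyxx is accepted by P but not by Q.
No shorter string lies in the difference, and xxyxx is the lexicographically first length-5 string in L(P) \ L(Q).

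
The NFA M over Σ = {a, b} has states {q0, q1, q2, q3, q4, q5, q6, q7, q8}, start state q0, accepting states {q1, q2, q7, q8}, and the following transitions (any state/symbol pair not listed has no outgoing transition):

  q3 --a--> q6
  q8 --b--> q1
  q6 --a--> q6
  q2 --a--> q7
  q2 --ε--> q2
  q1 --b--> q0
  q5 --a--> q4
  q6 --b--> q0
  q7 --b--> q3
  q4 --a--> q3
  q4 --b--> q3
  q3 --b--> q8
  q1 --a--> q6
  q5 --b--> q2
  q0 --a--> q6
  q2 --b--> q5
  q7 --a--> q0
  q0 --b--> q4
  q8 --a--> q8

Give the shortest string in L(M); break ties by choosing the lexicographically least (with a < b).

bab

A breadth-first search from q0 reaches an accepting state first via the path q0 → q4 → q3 → q8 on input bab.
No string of length < 3 is accepted (BFS exhausts all shorter strings without reaching an accepting state), and bab is the lexicographically least accepting string of length 3.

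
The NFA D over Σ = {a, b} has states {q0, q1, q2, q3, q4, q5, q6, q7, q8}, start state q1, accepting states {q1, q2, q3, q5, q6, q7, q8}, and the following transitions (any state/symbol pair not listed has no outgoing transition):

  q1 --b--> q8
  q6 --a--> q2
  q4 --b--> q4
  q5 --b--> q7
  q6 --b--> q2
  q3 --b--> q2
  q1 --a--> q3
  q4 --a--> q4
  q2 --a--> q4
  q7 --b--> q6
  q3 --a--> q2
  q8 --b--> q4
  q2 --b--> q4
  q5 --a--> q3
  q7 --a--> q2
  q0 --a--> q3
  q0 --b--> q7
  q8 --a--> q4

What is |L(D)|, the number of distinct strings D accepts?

The useful subgraph on states {q1, q2, q3, q8} is acyclic, so L(D) is finite; the longest accepting path visits 3 useful states, giving maximum string length 2.
Counting accepting paths from q1 by length: 1 of length 0, 2 of length 1, 2 of length 2. Total 5.

5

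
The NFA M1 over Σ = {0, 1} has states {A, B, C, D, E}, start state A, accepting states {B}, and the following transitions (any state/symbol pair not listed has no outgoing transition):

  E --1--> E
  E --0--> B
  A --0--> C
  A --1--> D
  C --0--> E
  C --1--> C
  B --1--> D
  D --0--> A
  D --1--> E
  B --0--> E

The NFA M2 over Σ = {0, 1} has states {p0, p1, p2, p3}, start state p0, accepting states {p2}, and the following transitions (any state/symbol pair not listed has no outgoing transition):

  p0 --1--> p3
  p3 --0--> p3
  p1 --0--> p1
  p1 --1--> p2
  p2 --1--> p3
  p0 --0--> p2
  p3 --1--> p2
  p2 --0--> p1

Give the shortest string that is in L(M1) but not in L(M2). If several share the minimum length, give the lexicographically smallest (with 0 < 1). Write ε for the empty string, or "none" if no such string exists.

The string 000 is accepted by M1 but not by M2.
No shorter string lies in the difference, and 000 is the lexicographically first length-3 string in L(M1) \ L(M2).

000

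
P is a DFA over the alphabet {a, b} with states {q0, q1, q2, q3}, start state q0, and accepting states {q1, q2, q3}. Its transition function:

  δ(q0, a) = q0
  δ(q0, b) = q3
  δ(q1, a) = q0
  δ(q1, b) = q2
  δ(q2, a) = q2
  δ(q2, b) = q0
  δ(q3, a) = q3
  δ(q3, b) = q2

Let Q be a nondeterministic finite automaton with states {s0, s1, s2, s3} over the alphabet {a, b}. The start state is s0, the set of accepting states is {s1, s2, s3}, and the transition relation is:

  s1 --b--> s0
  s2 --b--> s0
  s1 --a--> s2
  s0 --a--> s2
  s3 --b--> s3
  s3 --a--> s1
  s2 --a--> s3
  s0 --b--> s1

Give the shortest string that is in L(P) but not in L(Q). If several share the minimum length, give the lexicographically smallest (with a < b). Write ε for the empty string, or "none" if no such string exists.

ab

The string ab is accepted by P but not by Q.
No shorter string lies in the difference, and ab is the lexicographically first length-2 string in L(P) \ L(Q).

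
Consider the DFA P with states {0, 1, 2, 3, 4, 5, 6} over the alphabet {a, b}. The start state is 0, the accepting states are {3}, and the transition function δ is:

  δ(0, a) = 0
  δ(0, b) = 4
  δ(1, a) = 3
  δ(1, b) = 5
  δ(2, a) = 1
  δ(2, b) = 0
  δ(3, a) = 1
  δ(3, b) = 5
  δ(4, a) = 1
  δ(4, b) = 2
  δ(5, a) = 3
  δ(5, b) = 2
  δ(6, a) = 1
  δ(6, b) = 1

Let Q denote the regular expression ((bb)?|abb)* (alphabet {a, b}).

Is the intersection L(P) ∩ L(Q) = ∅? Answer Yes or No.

Yes

Converting the expression Q to a DFA (subset construction, then merging equivalent states) gives the minimal DFA with states {q0, q1, q2, q3}, start state q0, accepting states {q0} and transitions q0: a→q1, b→q2; q1: a→q3, b→q2; q2: a→q3, b→q0; q3: a→q3, b→q3.
Exploring the product automaton P × Q from the start pair (0, q0), following both machines on each input symbol, reaches 15 state pairs: (0, q0), (0, q1), (4, q2), (0, q3), (1, q3), (2, q0), (4, q3), (3, q3), (5, q3), (1, q1), (0, q2), (2, q3), (5, q2), (4, q0), (2, q2).
P accepts in {3} and Q accepts in {q0}; no reachable pair has both components accepting, so no string drives both machines to acceptance simultaneously and L(P) ∩ L(Q) = ∅.
So no string is accepted by both, and the intersection is empty.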